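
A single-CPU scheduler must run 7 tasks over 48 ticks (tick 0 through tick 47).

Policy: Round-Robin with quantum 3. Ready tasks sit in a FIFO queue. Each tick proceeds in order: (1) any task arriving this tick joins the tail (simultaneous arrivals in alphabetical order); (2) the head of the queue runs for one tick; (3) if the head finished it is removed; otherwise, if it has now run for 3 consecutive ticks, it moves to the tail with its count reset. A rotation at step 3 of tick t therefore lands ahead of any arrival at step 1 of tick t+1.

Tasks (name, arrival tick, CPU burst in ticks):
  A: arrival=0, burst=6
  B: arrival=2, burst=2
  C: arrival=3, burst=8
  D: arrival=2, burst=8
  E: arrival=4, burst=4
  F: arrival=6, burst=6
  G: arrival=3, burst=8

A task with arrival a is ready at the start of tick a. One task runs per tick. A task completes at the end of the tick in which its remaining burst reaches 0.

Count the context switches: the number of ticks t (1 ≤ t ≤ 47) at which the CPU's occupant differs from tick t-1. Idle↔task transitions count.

t=0: queue=[A] q_used=0 → run A
t=1: queue=[A] q_used=1 → run A
t=2: queue=[A,B,D] q_used=2 → run A
t=3: queue=[B,D,A,C,G] q_used=0 → run B
t=4: queue=[B,D,A,C,G,E] q_used=1 → run B
t=5: queue=[D,A,C,G,E] q_used=0 → run D
t=6: queue=[D,A,C,G,E,F] q_used=1 → run D
t=7: queue=[D,A,C,G,E,F] q_used=2 → run D
t=8: queue=[A,C,G,E,F,D] q_used=0 → run A
t=9: queue=[A,C,G,E,F,D] q_used=1 → run A
t=10: queue=[A,C,G,E,F,D] q_used=2 → run A
t=11: queue=[C,G,E,F,D] q_used=0 → run C
t=12: queue=[C,G,E,F,D] q_used=1 → run C
t=13: queue=[C,G,E,F,D] q_used=2 → run C
t=14: queue=[G,E,F,D,C] q_used=0 → run G
t=15: queue=[G,E,F,D,C] q_used=1 → run G
t=16: queue=[G,E,F,D,C] q_used=2 → run G
t=17: queue=[E,F,D,C,G] q_used=0 → run E
t=18: queue=[E,F,D,C,G] q_used=1 → run E
t=19: queue=[E,F,D,C,G] q_used=2 → run E
t=20: queue=[F,D,C,G,E] q_used=0 → run F
t=21: queue=[F,D,C,G,E] q_used=1 → run F
t=22: queue=[F,D,C,G,E] q_used=2 → run F
t=23: queue=[D,C,G,E,F] q_used=0 → run D
t=24: queue=[D,C,G,E,F] q_used=1 → run D
t=25: queue=[D,C,G,E,F] q_used=2 → run D
t=26: queue=[C,G,E,F,D] q_used=0 → run C
t=27: queue=[C,G,E,F,D] q_used=1 → run C
t=28: queue=[C,G,E,F,D] q_used=2 → run C
t=29: queue=[G,E,F,D,C] q_used=0 → run G
t=30: queue=[G,E,F,D,C] q_used=1 → run G
t=31: queue=[G,E,F,D,C] q_used=2 → run G
t=32: queue=[E,F,D,C,G] q_used=0 → run E
t=33: queue=[F,D,C,G] q_used=0 → run F
t=34: queue=[F,D,C,G] q_used=1 → run F
t=35: queue=[F,D,C,G] q_used=2 → run F
t=36: queue=[D,C,G] q_used=0 → run D
t=37: queue=[D,C,G] q_used=1 → run D
t=38: queue=[C,G] q_used=0 → run C
t=39: queue=[C,G] q_used=1 → run C
t=40: queue=[G] q_used=0 → run G
t=41: queue=[G] q_used=1 → run G
t=42: (idle)
t=43: (idle)
t=44: (idle)
t=45: (idle)
t=46: (idle)
t=47: (idle)

context switches = 16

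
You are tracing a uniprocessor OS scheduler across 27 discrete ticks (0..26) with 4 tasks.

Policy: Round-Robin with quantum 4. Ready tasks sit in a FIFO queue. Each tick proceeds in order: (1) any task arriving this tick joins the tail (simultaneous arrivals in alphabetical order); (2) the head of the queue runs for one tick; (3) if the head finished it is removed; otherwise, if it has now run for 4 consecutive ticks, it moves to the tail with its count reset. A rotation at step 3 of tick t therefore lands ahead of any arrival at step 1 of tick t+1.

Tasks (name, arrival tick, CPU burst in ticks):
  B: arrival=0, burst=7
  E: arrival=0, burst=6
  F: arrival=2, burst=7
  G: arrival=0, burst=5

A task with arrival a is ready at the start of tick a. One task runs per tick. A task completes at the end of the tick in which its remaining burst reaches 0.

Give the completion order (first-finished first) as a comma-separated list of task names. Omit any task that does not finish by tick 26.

completion order = B, E, G, F

t=0: queue=[B,E,G] q_used=0 → run B
t=1: queue=[B,E,G] q_used=1 → run B
t=2: queue=[B,E,G,F] q_used=2 → run B
t=3: queue=[B,E,G,F] q_used=3 → run B
t=4: queue=[E,G,F,B] q_used=0 → run E
t=5: queue=[E,G,F,B] q_used=1 → run E
t=6: queue=[E,G,F,B] q_used=2 → run E
t=7: queue=[E,G,F,B] q_used=3 → run E
t=8: queue=[G,F,B,E] q_used=0 → run G
t=9: queue=[G,F,B,E] q_used=1 → run G
t=10: queue=[G,F,B,E] q_used=2 → run G
t=11: queue=[G,F,B,E] q_used=3 → run G
t=12: queue=[F,B,E,G] q_used=0 → run F
t=13: queue=[F,B,E,G] q_used=1 → run F
t=14: queue=[F,B,E,G] q_used=2 → run F
t=15: queue=[F,B,E,G] q_used=3 → run F
t=16: queue=[B,E,G,F] q_used=0 → run B
t=17: queue=[B,E,G,F] q_used=1 → run B
t=18: queue=[B,E,G,F] q_used=2 → run B
t=19: queue=[E,G,F] q_used=0 → run E
t=20: queue=[E,G,F] q_used=1 → run E
t=21: queue=[G,F] q_used=0 → run G
t=22: queue=[F] q_used=0 → run F
t=23: queue=[F] q_used=1 → run F
t=24: queue=[F] q_used=2 → run F
t=25: (idle)
t=26: (idle)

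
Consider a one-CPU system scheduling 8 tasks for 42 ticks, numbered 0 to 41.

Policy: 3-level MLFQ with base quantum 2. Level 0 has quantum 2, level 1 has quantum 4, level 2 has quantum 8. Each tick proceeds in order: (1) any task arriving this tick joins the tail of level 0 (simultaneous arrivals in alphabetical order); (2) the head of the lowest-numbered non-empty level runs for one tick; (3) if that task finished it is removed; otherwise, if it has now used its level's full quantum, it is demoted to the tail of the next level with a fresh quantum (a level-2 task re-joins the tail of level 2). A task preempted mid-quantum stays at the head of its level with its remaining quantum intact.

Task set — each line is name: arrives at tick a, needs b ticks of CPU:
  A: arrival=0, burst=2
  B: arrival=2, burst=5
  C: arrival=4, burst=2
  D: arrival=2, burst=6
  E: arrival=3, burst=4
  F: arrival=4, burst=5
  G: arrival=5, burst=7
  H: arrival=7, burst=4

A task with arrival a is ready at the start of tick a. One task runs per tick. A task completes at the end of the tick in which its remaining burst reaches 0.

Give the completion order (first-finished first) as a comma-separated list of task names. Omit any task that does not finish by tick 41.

t=0: L0/L1/L2 = A/-/- → run A
t=1: L0/L1/L2 = A/-/- → run A
t=2: L0/L1/L2 = BD/-/- → run B
t=3: L0/L1/L2 = BDE/-/- → run B
t=4: L0/L1/L2 = DECF/B/- → run D
t=5: L0/L1/L2 = DECFG/B/- → run D
t=6: L0/L1/L2 = ECFG/BD/- → run E
t=7: L0/L1/L2 = ECFGH/BD/- → run E
t=8: L0/L1/L2 = CFGH/BDE/- → run C
t=9: L0/L1/L2 = CFGH/BDE/- → run C
t=10: L0/L1/L2 = FGH/BDE/- → run F
t=11: L0/L1/L2 = FGH/BDE/- → run F
t=12: L0/L1/L2 = GH/BDEF/- → run G
t=13: L0/L1/L2 = GH/BDEF/- → run G
t=14: L0/L1/L2 = H/BDEFG/- → run H
t=15: L0/L1/L2 = H/BDEFG/- → run H
t=16: L0/L1/L2 = -/BDEFGH/- → run B
t=17: L0/L1/L2 = -/BDEFGH/- → run B
t=18: L0/L1/L2 = -/BDEFGH/- → run B
t=19: L0/L1/L2 = -/DEFGH/- → run D
t=20: L0/L1/L2 = -/DEFGH/- → run D
t=21: L0/L1/L2 = -/DEFGH/- → run D
t=22: L0/L1/L2 = -/DEFGH/- → run D
t=23: L0/L1/L2 = -/EFGH/- → run E
t=24: L0/L1/L2 = -/EFGH/- → run E
t=25: L0/L1/L2 = -/FGH/- → run F
t=26: L0/L1/L2 = -/FGH/- → run F
t=27: L0/L1/L2 = -/FGH/- → run F
t=28: L0/L1/L2 = -/GH/- → run G
t=29: L0/L1/L2 = -/GH/- → run G
t=30: L0/L1/L2 = -/GH/- → run G
t=31: L0/L1/L2 = -/GH/- → run G
t=32: L0/L1/L2 = -/H/G → run H
t=33: L0/L1/L2 = -/H/G → run H
t=34: L0/L1/L2 = -/-/G → run G
t=35: (idle)
t=36: (idle)
t=37: (idle)
t=38: (idle)
t=39: (idle)
t=40: (idle)
t=41: (idle)

completion order = A, C, B, D, E, F, H, G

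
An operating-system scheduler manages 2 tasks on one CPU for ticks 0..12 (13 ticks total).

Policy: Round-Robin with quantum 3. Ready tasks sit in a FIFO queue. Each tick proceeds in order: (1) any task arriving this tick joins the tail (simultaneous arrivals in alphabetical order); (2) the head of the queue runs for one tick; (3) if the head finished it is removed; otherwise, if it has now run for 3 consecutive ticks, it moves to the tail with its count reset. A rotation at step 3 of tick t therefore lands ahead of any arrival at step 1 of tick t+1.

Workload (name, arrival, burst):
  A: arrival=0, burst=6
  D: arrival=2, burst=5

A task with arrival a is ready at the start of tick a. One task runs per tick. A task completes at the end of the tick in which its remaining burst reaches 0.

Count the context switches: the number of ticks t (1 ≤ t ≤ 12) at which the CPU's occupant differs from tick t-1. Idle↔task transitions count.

context switches = 4

t=0: queue=[A] q_used=0 → run A
t=1: queue=[A] q_used=1 → run A
t=2: queue=[A,D] q_used=2 → run A
t=3: queue=[D,A] q_used=0 → run D
t=4: queue=[D,A] q_used=1 → run D
t=5: queue=[D,A] q_used=2 → run D
t=6: queue=[A,D] q_used=0 → run A
t=7: queue=[A,D] q_used=1 → run A
t=8: queue=[A,D] q_used=2 → run A
t=9: queue=[D] q_used=0 → run D
t=10: queue=[D] q_used=1 → run D
t=11: (idle)
t=12: (idle)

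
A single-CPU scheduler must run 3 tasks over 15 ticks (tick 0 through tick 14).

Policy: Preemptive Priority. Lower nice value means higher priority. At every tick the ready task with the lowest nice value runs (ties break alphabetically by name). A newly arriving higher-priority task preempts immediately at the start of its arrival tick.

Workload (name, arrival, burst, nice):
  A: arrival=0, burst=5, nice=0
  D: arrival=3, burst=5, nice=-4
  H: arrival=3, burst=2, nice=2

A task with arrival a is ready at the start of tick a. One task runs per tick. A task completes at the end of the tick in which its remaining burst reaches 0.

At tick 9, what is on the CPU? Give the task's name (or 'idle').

t=0: ready={A} → run A
t=1: ready={A} → run A
t=2: ready={A} → run A
t=3: ready={A,D,H} → run D
t=4: ready={A,D,H} → run D
t=5: ready={A,D,H} → run D
t=6: ready={A,D,H} → run D
t=7: ready={A,D,H} → run D
t=8: ready={A,H} → run A
t=9: ready={A,H} → run A
t=10: ready={H} → run H
t=11: ready={H} → run H
t=12: (idle)
t=13: (idle)
t=14: (idle)

running at tick 9 = A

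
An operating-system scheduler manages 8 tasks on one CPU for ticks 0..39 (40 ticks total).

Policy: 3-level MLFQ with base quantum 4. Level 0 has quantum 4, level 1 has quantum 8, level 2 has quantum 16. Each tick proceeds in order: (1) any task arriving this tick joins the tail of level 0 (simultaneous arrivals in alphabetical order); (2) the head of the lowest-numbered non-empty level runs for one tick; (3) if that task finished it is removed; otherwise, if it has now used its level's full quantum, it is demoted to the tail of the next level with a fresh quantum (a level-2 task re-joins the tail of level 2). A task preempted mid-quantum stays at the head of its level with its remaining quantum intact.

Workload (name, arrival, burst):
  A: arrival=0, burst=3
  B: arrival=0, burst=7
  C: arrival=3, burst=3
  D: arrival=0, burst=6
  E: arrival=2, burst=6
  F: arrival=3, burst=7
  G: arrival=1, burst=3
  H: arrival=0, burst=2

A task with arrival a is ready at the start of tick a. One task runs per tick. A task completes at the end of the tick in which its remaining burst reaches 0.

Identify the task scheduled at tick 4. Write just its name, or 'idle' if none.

running at tick 4 = B

t=0: L0/L1/L2 = ABDH/-/- → run A
t=1: L0/L1/L2 = ABDHG/-/- → run A
t=2: L0/L1/L2 = ABDHGE/-/- → run A
t=3: L0/L1/L2 = BDHGECF/-/- → run B
t=4: L0/L1/L2 = BDHGECF/-/- → run B
t=5: L0/L1/L2 = BDHGECF/-/- → run B
t=6: L0/L1/L2 = BDHGECF/-/- → run B
t=7: L0/L1/L2 = DHGECF/B/- → run D
t=8: L0/L1/L2 = DHGECF/B/- → run D
t=9: L0/L1/L2 = DHGECF/B/- → run D
t=10: L0/L1/L2 = DHGECF/B/- → run D
t=11: L0/L1/L2 = HGECF/BD/- → run H
t=12: L0/L1/L2 = HGECF/BD/- → run H
t=13: L0/L1/L2 = GECF/BD/- → run G
t=14: L0/L1/L2 = GECF/BD/- → run G
t=15: L0/L1/L2 = GECF/BD/- → run G
t=16: L0/L1/L2 = ECF/BD/- → run E
t=17: L0/L1/L2 = ECF/BD/- → run E
t=18: L0/L1/L2 = ECF/BD/- → run E
t=19: L0/L1/L2 = ECF/BD/- → run E
t=20: L0/L1/L2 = CF/BDE/- → run C
t=21: L0/L1/L2 = CF/BDE/- → run C
t=22: L0/L1/L2 = CF/BDE/- → run C
t=23: L0/L1/L2 = F/BDE/- → run F
t=24: L0/L1/L2 = F/BDE/- → run F
t=25: L0/L1/L2 = F/BDE/- → run F
t=26: L0/L1/L2 = F/BDE/- → run F
t=27: L0/L1/L2 = -/BDEF/- → run B
t=28: L0/L1/L2 = -/BDEF/- → run B
t=29: L0/L1/L2 = -/BDEF/- → run B
t=30: L0/L1/L2 = -/DEF/- → run D
t=31: L0/L1/L2 = -/DEF/- → run D
t=32: L0/L1/L2 = -/EF/- → run E
t=33: L0/L1/L2 = -/EF/- → run E
t=34: L0/L1/L2 = -/F/- → run F
t=35: L0/L1/L2 = -/F/- → run F
t=36: L0/L1/L2 = -/F/- → run F
t=37: (idle)
t=38: (idle)
t=39: (idle)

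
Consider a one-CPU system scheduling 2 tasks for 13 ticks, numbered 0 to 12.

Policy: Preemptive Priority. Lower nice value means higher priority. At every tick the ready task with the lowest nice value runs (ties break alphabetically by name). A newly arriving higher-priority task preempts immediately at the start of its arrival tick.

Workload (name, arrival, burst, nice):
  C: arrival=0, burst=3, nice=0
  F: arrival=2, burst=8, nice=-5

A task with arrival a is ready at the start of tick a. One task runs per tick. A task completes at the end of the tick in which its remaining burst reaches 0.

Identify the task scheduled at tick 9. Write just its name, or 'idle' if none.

t=0: ready={C} → run C
t=1: ready={C} → run C
t=2: ready={C,F} → run F
t=3: ready={C,F} → run F
t=4: ready={C,F} → run F
t=5: ready={C,F} → run F
t=6: ready={C,F} → run F
t=7: ready={C,F} → run F
t=8: ready={C,F} → run F
t=9: ready={C,F} → run F
t=10: ready={C} → run C
t=11: (idle)
t=12: (idle)

running at tick 9 = F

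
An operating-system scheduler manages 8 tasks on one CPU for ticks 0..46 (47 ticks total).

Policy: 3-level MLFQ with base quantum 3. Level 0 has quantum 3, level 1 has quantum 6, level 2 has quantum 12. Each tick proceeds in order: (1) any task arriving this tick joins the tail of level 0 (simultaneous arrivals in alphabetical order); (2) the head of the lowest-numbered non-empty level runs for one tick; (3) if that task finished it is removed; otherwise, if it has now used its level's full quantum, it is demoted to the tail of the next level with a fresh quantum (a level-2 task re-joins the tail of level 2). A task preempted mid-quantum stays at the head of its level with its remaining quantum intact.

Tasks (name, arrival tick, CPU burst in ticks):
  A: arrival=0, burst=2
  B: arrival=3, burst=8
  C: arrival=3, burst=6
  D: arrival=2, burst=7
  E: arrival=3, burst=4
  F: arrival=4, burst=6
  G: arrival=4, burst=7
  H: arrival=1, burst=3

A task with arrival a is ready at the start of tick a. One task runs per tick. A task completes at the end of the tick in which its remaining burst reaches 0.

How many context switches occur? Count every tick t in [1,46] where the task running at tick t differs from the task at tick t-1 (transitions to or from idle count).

context switches = 14

t=0: L0/L1/L2 = A/-/- → run A
t=1: L0/L1/L2 = AH/-/- → run A
t=2: L0/L1/L2 = HD/-/- → run H
t=3: L0/L1/L2 = HDBCE/-/- → run H
t=4: L0/L1/L2 = HDBCEFG/-/- → run H
t=5: L0/L1/L2 = DBCEFG/-/- → run D
t=6: L0/L1/L2 = DBCEFG/-/- → run D
t=7: L0/L1/L2 = DBCEFG/-/- → run D
t=8: L0/L1/L2 = BCEFG/D/- → run B
t=9: L0/L1/L2 = BCEFG/D/- → run B
t=10: L0/L1/L2 = BCEFG/D/- → run B
t=11: L0/L1/L2 = CEFG/DB/- → run C
t=12: L0/L1/L2 = CEFG/DB/- → run C
t=13: L0/L1/L2 = CEFG/DB/- → run C
t=14: L0/L1/L2 = EFG/DBC/- → run E
t=15: L0/L1/L2 = EFG/DBC/- → run E
t=16: L0/L1/L2 = EFG/DBC/- → run E
t=17: L0/L1/L2 = FG/DBCE/- → run F
t=18: L0/L1/L2 = FG/DBCE/- → run F
t=19: L0/L1/L2 = FG/DBCE/- → run F
t=20: L0/L1/L2 = G/DBCEF/- → run G
t=21: L0/L1/L2 = G/DBCEF/- → run G
t=22: L0/L1/L2 = G/DBCEF/- → run G
t=23: L0/L1/L2 = -/DBCEFG/- → run D
t=24: L0/L1/L2 = -/DBCEFG/- → run D
t=25: L0/L1/L2 = -/DBCEFG/- → run D
t=26: L0/L1/L2 = -/DBCEFG/- → run D
t=27: L0/L1/L2 = -/BCEFG/- → run B
t=28: L0/L1/L2 = -/BCEFG/- → run B
t=29: L0/L1/L2 = -/BCEFG/- → run B
t=30: L0/L1/L2 = -/BCEFG/- → run B
t=31: L0/L1/L2 = -/BCEFG/- → run B
t=32: L0/L1/L2 = -/CEFG/- → run C
t=33: L0/L1/L2 = -/CEFG/- → run C
t=34: L0/L1/L2 = -/CEFG/- → run C
t=35: L0/L1/L2 = -/EFG/- → run E
t=36: L0/L1/L2 = -/FG/- → run F
t=37: L0/L1/L2 = -/FG/- → run F
t=38: L0/L1/L2 = -/FG/- → run F
t=39: L0/L1/L2 = -/G/- → run G
t=40: L0/L1/L2 = -/G/- → run G
t=41: L0/L1/L2 = -/G/- → run G
t=42: L0/L1/L2 = -/G/- → run G
t=43: (idle)
t=44: (idle)
t=45: (idle)
t=46: (idle)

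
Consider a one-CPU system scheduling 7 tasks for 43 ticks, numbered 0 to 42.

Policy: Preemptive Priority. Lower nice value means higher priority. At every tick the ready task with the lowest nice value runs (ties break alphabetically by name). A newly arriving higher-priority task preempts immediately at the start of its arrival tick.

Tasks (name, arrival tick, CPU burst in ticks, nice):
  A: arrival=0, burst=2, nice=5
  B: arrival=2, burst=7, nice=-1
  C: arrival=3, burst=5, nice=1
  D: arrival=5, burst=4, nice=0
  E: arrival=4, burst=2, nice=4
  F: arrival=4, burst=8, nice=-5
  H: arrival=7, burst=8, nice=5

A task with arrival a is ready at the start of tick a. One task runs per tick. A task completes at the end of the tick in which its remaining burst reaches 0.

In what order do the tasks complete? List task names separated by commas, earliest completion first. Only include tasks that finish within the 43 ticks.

t=0: ready={A} → run A
t=1: ready={A} → run A
t=2: ready={B} → run B
t=3: ready={B,C} → run B
t=4: ready={B,C,E,F} → run F
t=5: ready={B,C,D,E,F} → run F
t=6: ready={B,C,D,E,F} → run F
t=7: ready={B,C,D,E,F,H} → run F
t=8: ready={B,C,D,E,F,H} → run F
t=9: ready={B,C,D,E,F,H} → run F
t=10: ready={B,C,D,E,F,H} → run F
t=11: ready={B,C,D,E,F,H} → run F
t=12: ready={B,C,D,E,H} → run B
t=13: ready={B,C,D,E,H} → run B
t=14: ready={B,C,D,E,H} → run B
t=15: ready={B,C,D,E,H} → run B
t=16: ready={B,C,D,E,H} → run B
t=17: ready={C,D,E,H} → run D
t=18: ready={C,D,E,H} → run D
t=19: ready={C,D,E,H} → run D
t=20: ready={C,D,E,H} → run D
t=21: ready={C,E,H} → run C
t=22: ready={C,E,H} → run C
t=23: ready={C,E,H} → run C
t=24: ready={C,E,H} → run C
t=25: ready={C,E,H} → run C
t=26: ready={E,H} → run E
t=27: ready={E,H} → run E
t=28: ready={H} → run H
t=29: ready={H} → run H
t=30: ready={H} → run H
t=31: ready={H} → run H
t=32: ready={H} → run H
t=33: ready={H} → run H
t=34: ready={H} → run H
t=35: ready={H} → run H
t=36: (idle)
t=37: (idle)
t=38: (idle)
t=39: (idle)
t=40: (idle)
t=41: (idle)
t=42: (idle)

completion order = A, F, B, D, C, E, H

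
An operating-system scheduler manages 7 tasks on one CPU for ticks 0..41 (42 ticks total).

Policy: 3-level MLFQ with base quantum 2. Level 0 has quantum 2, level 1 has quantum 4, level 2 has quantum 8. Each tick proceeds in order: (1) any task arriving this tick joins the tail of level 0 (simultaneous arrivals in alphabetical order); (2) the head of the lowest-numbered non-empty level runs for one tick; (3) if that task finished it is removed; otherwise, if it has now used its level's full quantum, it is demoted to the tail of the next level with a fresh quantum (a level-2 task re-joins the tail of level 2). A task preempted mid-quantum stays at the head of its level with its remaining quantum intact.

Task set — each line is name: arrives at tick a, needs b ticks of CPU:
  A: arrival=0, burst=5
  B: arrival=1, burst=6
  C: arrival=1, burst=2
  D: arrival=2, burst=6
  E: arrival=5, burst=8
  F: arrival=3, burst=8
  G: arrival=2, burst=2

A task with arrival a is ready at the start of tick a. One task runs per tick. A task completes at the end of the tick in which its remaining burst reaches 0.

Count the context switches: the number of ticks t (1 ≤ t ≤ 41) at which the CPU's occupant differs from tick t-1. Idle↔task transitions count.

context switches = 14

t=0: L0/L1/L2 = A/-/- → run A
t=1: L0/L1/L2 = ABC/-/- → run A
t=2: L0/L1/L2 = BCDG/A/- → run B
t=3: L0/L1/L2 = BCDGF/A/- → run B
t=4: L0/L1/L2 = CDGF/AB/- → run C
t=5: L0/L1/L2 = CDGFE/AB/- → run C
t=6: L0/L1/L2 = DGFE/AB/- → run D
t=7: L0/L1/L2 = DGFE/AB/- → run D
t=8: L0/L1/L2 = GFE/ABD/- → run G
t=9: L0/L1/L2 = GFE/ABD/- → run G
t=10: L0/L1/L2 = FE/ABD/- → run F
t=11: L0/L1/L2 = FE/ABD/- → run F
t=12: L0/L1/L2 = E/ABDF/- → run E
t=13: L0/L1/L2 = E/ABDF/- → run E
t=14: L0/L1/L2 = -/ABDFE/- → run A
t=15: L0/L1/L2 = -/ABDFE/- → run A
t=16: L0/L1/L2 = -/ABDFE/- → run A
t=17: L0/L1/L2 = -/BDFE/- → run B
t=18: L0/L1/L2 = -/BDFE/- → run B
t=19: L0/L1/L2 = -/BDFE/- → run B
t=20: L0/L1/L2 = -/BDFE/- → run B
t=21: L0/L1/L2 = -/DFE/- → run D
t=22: L0/L1/L2 = -/DFE/- → run D
t=23: L0/L1/L2 = -/DFE/- → run D
t=24: L0/L1/L2 = -/DFE/- → run D
t=25: L0/L1/L2 = -/FE/- → run F
t=26: L0/L1/L2 = -/FE/- → run F
t=27: L0/L1/L2 = -/FE/- → run F
t=28: L0/L1/L2 = -/FE/- → run F
t=29: L0/L1/L2 = -/E/F → run E
t=30: L0/L1/L2 = -/E/F → run E
t=31: L0/L1/L2 = -/E/F → run E
t=32: L0/L1/L2 = -/E/F → run E
t=33: L0/L1/L2 = -/-/FE → run F
t=34: L0/L1/L2 = -/-/FE → run F
t=35: L0/L1/L2 = -/-/E → run E
t=36: L0/L1/L2 = -/-/E → run E
t=37: (idle)
t=38: (idle)
t=39: (idle)
t=40: (idle)
t=41: (idle)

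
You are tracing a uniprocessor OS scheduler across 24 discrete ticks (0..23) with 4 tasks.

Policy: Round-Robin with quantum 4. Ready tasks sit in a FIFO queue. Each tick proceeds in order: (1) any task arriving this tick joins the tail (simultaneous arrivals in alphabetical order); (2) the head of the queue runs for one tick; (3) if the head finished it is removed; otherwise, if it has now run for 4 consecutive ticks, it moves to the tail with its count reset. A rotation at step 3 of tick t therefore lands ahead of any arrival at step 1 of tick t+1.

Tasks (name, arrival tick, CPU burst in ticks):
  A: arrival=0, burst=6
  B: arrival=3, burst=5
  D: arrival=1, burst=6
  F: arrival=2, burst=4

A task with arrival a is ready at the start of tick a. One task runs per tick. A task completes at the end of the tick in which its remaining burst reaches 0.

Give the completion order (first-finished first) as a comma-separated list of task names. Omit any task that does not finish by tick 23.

completion order = F, A, D, B

t=0: queue=[A] q_used=0 → run A
t=1: queue=[A,D] q_used=1 → run A
t=2: queue=[A,D,F] q_used=2 → run A
t=3: queue=[A,D,F,B] q_used=3 → run A
t=4: queue=[D,F,B,A] q_used=0 → run D
t=5: queue=[D,F,B,A] q_used=1 → run D
t=6: queue=[D,F,B,A] q_used=2 → run D
t=7: queue=[D,F,B,A] q_used=3 → run D
t=8: queue=[F,B,A,D] q_used=0 → run F
t=9: queue=[F,B,A,D] q_used=1 → run F
t=10: queue=[F,B,A,D] q_used=2 → run F
t=11: queue=[F,B,A,D] q_used=3 → run F
t=12: queue=[B,A,D] q_used=0 → run B
t=13: queue=[B,A,D] q_used=1 → run B
t=14: queue=[B,A,D] q_used=2 → run B
t=15: queue=[B,A,D] q_used=3 → run B
t=16: queue=[A,D,B] q_used=0 → run A
t=17: queue=[A,D,B] q_used=1 → run A
t=18: queue=[D,B] q_used=0 → run D
t=19: queue=[D,B] q_used=1 → run D
t=20: queue=[B] q_used=0 → run B
t=21: (idle)
t=22: (idle)
t=23: (idle)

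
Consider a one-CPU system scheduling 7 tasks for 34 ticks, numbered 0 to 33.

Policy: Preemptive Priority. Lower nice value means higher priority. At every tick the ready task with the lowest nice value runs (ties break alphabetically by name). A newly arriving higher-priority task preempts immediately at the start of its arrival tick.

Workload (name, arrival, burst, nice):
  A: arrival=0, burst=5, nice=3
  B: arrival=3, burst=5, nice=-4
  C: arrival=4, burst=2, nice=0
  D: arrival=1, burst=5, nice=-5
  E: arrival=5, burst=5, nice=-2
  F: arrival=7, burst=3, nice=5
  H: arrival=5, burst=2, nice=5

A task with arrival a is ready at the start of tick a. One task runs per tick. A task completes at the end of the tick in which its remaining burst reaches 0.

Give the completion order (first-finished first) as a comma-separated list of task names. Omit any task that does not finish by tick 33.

t=0: ready={A} → run A
t=1: ready={A,D} → run D
t=2: ready={A,D} → run D
t=3: ready={A,B,D} → run D
t=4: ready={A,B,C,D} → run D
t=5: ready={A,B,C,D,E,H} → run D
t=6: ready={A,B,C,E,H} → run B
t=7: ready={A,B,C,E,F,H} → run B
t=8: ready={A,B,C,E,F,H} → run B
t=9: ready={A,B,C,E,F,H} → run B
t=10: ready={A,B,C,E,F,H} → run B
t=11: ready={A,C,E,F,H} → run E
t=12: ready={A,C,E,F,H} → run E
t=13: ready={A,C,E,F,H} → run E
t=14: ready={A,C,E,F,H} → run E
t=15: ready={A,C,E,F,H} → run E
t=16: ready={A,C,F,H} → run C
t=17: ready={A,C,F,H} → run C
t=18: ready={A,F,H} → run A
t=19: ready={A,F,H} → run A
t=20: ready={A,F,H} → run A
t=21: ready={A,F,H} → run A
t=22: ready={F,H} → run F
t=23: ready={F,H} → run F
t=24: ready={F,H} → run F
t=25: ready={H} → run H
t=26: ready={H} → run H
t=27: (idle)
t=28: (idle)
t=29: (idle)
t=30: (idle)
t=31: (idle)
t=32: (idle)
t=33: (idle)

completion order = D, B, E, C, A, F, H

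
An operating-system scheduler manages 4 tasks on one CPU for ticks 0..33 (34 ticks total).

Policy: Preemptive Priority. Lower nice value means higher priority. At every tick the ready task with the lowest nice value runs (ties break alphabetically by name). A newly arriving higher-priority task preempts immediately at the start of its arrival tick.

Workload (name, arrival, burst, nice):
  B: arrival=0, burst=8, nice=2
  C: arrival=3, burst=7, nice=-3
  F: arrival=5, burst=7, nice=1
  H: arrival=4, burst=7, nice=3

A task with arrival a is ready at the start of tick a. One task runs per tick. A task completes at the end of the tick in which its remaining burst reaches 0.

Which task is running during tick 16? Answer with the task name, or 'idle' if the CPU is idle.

running at tick 16 = F

t=0: ready={B} → run B
t=1: ready={B} → run B
t=2: ready={B} → run B
t=3: ready={B,C} → run C
t=4: ready={B,C,H} → run C
t=5: ready={B,C,F,H} → run C
t=6: ready={B,C,F,H} → run C
t=7: ready={B,C,F,H} → run C
t=8: ready={B,C,F,H} → run C
t=9: ready={B,C,F,H} → run C
t=10: ready={B,F,H} → run F
t=11: ready={B,F,H} → run F
t=12: ready={B,F,H} → run F
t=13: ready={B,F,H} → run F
t=14: ready={B,F,H} → run F
t=15: ready={B,F,H} → run F
t=16: ready={B,F,H} → run F
t=17: ready={B,H} → run B
t=18: ready={B,H} → run B
t=19: ready={B,H} → run B
t=20: ready={B,H} → run B
t=21: ready={B,H} → run B
t=22: ready={H} → run H
t=23: ready={H} → run H
t=24: ready={H} → run H
t=25: ready={H} → run H
t=26: ready={H} → run H
t=27: ready={H} → run H
t=28: ready={H} → run H
t=29: (idle)
t=30: (idle)
t=31: (idle)
t=32: (idle)
t=33: (idle)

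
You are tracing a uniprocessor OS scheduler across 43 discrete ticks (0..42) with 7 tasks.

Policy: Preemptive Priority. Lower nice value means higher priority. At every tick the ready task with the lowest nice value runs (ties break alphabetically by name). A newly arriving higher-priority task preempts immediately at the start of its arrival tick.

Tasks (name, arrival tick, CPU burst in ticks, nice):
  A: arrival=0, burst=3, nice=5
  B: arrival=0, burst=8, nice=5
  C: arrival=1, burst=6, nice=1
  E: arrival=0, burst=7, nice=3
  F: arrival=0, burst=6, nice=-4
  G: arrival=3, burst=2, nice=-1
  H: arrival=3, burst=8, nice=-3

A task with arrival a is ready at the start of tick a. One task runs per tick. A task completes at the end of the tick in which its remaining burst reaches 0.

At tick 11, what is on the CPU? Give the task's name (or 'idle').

running at tick 11 = H

t=0: ready={A,B,E,F} → run F
t=1: ready={A,B,C,E,F} → run F
t=2: ready={A,B,C,E,F} → run F
t=3: ready={A,B,C,E,F,G,H} → run F
t=4: ready={A,B,C,E,F,G,H} → run F
t=5: ready={A,B,C,E,F,G,H} → run F
t=6: ready={A,B,C,E,G,H} → run H
t=7: ready={A,B,C,E,G,H} → run H
t=8: ready={A,B,C,E,G,H} → run H
t=9: ready={A,B,C,E,G,H} → run H
t=10: ready={A,B,C,E,G,H} → run H
t=11: ready={A,B,C,E,G,H} → run H
t=12: ready={A,B,C,E,G,H} → run H
t=13: ready={A,B,C,E,G,H} → run H
t=14: ready={A,B,C,E,G} → run G
t=15: ready={A,B,C,E,G} → run G
t=16: ready={A,B,C,E} → run C
t=17: ready={A,B,C,E} → run C
t=18: ready={A,B,C,E} → run C
t=19: ready={A,B,C,E} → run C
t=20: ready={A,B,C,E} → run C
t=21: ready={A,B,C,E} → run C
t=22: ready={A,B,E} → run E
t=23: ready={A,B,E} → run E
t=24: ready={A,B,E} → run E
t=25: ready={A,B,E} → run E
t=26: ready={A,B,E} → run E
t=27: ready={A,B,E} → run E
t=28: ready={A,B,E} → run E
t=29: ready={A,B} → run A
t=30: ready={A,B} → run A
t=31: ready={A,B} → run A
t=32: ready={B} → run B
t=33: ready={B} → run B
t=34: ready={B} → run B
t=35: ready={B} → run B
t=36: ready={B} → run B
t=37: ready={B} → run B
t=38: ready={B} → run B
t=39: ready={B} → run B
t=40: (idle)
t=41: (idle)
t=42: (idle)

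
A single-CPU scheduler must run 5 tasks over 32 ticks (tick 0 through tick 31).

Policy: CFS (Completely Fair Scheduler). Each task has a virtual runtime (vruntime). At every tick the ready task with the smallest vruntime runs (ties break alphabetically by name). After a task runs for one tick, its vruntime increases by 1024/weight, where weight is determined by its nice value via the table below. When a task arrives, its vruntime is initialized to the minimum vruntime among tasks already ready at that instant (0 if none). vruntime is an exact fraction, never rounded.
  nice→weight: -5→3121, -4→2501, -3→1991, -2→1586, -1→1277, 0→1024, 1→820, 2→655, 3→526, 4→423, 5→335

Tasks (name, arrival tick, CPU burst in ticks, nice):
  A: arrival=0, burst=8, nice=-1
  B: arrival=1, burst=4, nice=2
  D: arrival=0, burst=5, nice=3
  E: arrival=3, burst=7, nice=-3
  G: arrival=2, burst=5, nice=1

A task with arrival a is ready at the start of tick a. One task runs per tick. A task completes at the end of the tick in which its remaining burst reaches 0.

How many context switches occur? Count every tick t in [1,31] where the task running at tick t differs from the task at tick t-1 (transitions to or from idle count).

t=0: vr[A=0 D=0] → run A
t=1: vr[A=1024/1277 B=0 D=0] → run B
t=2: vr[A=1024/1277 B=1024/655 D=0 G=0] → run D
t=3: vr[A=1024/1277 B=1024/655 D=512/263 E=0 G=0] → run E
t=4: vr[A=1024/1277 B=1024/655 D=512/263 E=1024/1991 G=0] → run G
t=5: vr[A=1024/1277 B=1024/655 D=512/263 E=1024/1991 G=256/205] → run E
t=6: vr[A=1024/1277 B=1024/655 D=512/263 E=2048/1991 G=256/205] → run A
t=7: vr[A=2048/1277 B=1024/655 D=512/263 E=2048/1991 G=256/205] → run E
t=8: vr[A=2048/1277 B=1024/655 D=512/263 E=3072/1991 G=256/205] → run G
t=9: vr[A=2048/1277 B=1024/655 D=512/263 E=3072/1991 G=512/205] → run E
t=10: vr[A=2048/1277 B=1024/655 D=512/263 E=4096/1991 G=512/205] → run B
t=11: vr[A=2048/1277 B=2048/655 D=512/263 E=4096/1991 G=512/205] → run A
t=12: vr[A=3072/1277 B=2048/655 D=512/263 E=4096/1991 G=512/205] → run D
t=13: vr[A=3072/1277 B=2048/655 D=1024/263 E=4096/1991 G=512/205] → run E
t=14: vr[A=3072/1277 B=2048/655 D=1024/263 E=5120/1991 G=512/205] → run A
t=15: vr[A=4096/1277 B=2048/655 D=1024/263 E=5120/1991 G=512/205] → run G
t=16: vr[A=4096/1277 B=2048/655 D=1024/263 E=5120/1991 G=768/205] → run E
t=17: vr[A=4096/1277 B=2048/655 D=1024/263 E=6144/1991 G=768/205] → run E
t=18: vr[A=4096/1277 B=2048/655 D=1024/263 G=768/205] → run B
t=19: vr[A=4096/1277 B=3072/655 D=1024/263 G=768/205] → run A
t=20: vr[A=5120/1277 B=3072/655 D=1024/263 G=768/205] → run G
t=21: vr[A=5120/1277 B=3072/655 D=1024/263 G=1024/205] → run D
t=22: vr[A=5120/1277 B=3072/655 D=1536/263 G=1024/205] → run A
t=23: vr[A=6144/1277 B=3072/655 D=1536/263 G=1024/205] → run B
t=24: vr[A=6144/1277 D=1536/263 G=1024/205] → run A
t=25: vr[A=7168/1277 D=1536/263 G=1024/205] → run G
t=26: vr[A=7168/1277 D=1536/263] → run A
t=27: vr[D=1536/263] → run D
t=28: vr[D=2048/263] → run D
t=29: (idle)
t=30: (idle)
t=31: (idle)

context switches = 27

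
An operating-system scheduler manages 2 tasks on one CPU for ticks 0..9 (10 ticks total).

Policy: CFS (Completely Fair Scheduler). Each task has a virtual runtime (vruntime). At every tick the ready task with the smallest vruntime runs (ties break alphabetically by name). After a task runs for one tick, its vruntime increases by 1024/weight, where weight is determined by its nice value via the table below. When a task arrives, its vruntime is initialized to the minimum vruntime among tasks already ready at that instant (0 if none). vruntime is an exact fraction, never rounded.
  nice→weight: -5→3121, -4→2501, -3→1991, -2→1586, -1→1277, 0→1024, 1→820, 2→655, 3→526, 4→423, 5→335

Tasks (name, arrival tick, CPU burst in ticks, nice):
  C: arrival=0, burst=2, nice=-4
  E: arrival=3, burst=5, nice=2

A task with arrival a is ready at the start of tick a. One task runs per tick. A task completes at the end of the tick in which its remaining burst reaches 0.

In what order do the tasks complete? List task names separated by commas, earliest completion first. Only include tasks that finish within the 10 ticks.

t=0: vr[C=0] → run C
t=1: vr[C=1024/2501] → run C
t=2: (idle)
t=3: vr[E=0] → run E
t=4: vr[E=1024/655] → run E
t=5: vr[E=2048/655] → run E
t=6: vr[E=3072/655] → run E
t=7: vr[E=4096/655] → run E
t=8: (idle)
t=9: (idle)

completion order = C, E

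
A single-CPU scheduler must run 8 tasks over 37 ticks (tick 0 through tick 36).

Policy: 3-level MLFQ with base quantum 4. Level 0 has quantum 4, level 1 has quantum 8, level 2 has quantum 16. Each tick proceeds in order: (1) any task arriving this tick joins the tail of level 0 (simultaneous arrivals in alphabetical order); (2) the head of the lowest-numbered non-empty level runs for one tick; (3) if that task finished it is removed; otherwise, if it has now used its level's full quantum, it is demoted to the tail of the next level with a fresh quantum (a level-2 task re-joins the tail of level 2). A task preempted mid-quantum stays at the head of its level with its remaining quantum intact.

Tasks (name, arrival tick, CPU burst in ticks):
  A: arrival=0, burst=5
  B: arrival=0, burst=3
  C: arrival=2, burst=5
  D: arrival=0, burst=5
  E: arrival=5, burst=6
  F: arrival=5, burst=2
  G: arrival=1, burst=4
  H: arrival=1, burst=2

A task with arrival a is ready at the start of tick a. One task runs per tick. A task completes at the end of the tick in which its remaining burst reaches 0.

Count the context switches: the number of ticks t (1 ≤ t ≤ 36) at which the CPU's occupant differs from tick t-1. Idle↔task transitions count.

t=0: L0/L1/L2 = ABD/-/- → run A
t=1: L0/L1/L2 = ABDGH/-/- → run A
t=2: L0/L1/L2 = ABDGHC/-/- → run A
t=3: L0/L1/L2 = ABDGHC/-/- → run A
t=4: L0/L1/L2 = BDGHC/A/- → run B
t=5: L0/L1/L2 = BDGHCEF/A/- → run B
t=6: L0/L1/L2 = BDGHCEF/A/- → run B
t=7: L0/L1/L2 = DGHCEF/A/- → run D
t=8: L0/L1/L2 = DGHCEF/A/- → run D
t=9: L0/L1/L2 = DGHCEF/A/- → run D
t=10: L0/L1/L2 = DGHCEF/A/- → run D
t=11: L0/L1/L2 = GHCEF/AD/- → run G
t=12: L0/L1/L2 = GHCEF/AD/- → run G
t=13: L0/L1/L2 = GHCEF/AD/- → run G
t=14: L0/L1/L2 = GHCEF/AD/- → run G
t=15: L0/L1/L2 = HCEF/AD/- → run H
t=16: L0/L1/L2 = HCEF/AD/- → run H
t=17: L0/L1/L2 = CEF/AD/- → run C
t=18: L0/L1/L2 = CEF/AD/- → run C
t=19: L0/L1/L2 = CEF/AD/- → run C
t=20: L0/L1/L2 = CEF/AD/- → run C
t=21: L0/L1/L2 = EF/ADC/- → run E
t=22: L0/L1/L2 = EF/ADC/- → run E
t=23: L0/L1/L2 = EF/ADC/- → run E
t=24: L0/L1/L2 = EF/ADC/- → run E
t=25: L0/L1/L2 = F/ADCE/- → run F
t=26: L0/L1/L2 = F/ADCE/- → run F
t=27: L0/L1/L2 = -/ADCE/- → run A
t=28: L0/L1/L2 = -/DCE/- → run D
t=29: L0/L1/L2 = -/CE/- → run C
t=30: L0/L1/L2 = -/E/- → run E
t=31: L0/L1/L2 = -/E/- → run E
t=32: (idle)
t=33: (idle)
t=34: (idle)
t=35: (idle)
t=36: (idle)

context switches = 12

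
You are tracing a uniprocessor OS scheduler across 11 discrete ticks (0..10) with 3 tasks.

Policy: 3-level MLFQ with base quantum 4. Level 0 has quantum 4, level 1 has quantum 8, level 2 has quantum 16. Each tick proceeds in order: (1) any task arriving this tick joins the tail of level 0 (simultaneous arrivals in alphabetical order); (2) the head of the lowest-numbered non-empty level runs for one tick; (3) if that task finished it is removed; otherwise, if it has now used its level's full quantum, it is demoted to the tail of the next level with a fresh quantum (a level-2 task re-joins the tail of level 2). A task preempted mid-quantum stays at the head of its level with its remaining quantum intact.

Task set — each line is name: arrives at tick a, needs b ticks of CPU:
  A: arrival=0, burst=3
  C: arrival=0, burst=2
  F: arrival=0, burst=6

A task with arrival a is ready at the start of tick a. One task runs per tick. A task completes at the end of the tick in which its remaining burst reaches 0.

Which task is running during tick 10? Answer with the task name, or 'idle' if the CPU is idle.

t=0: L0/L1/L2 = ACF/-/- → run A
t=1: L0/L1/L2 = ACF/-/- → run A
t=2: L0/L1/L2 = ACF/-/- → run A
t=3: L0/L1/L2 = CF/-/- → run C
t=4: L0/L1/L2 = CF/-/- → run C
t=5: L0/L1/L2 = F/-/- → run F
t=6: L0/L1/L2 = F/-/- → run F
t=7: L0/L1/L2 = F/-/- → run F
t=8: L0/L1/L2 = F/-/- → run F
t=9: L0/L1/L2 = -/F/- → run F
t=10: L0/L1/L2 = -/F/- → run F

running at tick 10 = F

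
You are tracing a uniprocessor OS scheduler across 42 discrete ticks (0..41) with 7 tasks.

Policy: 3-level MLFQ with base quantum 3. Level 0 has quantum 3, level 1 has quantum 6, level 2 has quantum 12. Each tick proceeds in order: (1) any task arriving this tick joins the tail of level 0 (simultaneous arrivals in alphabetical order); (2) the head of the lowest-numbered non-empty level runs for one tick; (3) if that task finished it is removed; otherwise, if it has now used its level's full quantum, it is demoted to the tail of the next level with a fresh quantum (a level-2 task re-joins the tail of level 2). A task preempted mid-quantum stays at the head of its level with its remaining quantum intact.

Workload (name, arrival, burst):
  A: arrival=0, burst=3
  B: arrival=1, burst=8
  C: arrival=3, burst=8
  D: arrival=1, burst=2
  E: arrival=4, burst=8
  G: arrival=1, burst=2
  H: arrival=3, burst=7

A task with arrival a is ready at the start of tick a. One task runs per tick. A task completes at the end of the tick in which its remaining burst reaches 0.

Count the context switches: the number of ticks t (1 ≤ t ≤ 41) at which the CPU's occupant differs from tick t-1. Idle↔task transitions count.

context switches = 11

t=0: L0/L1/L2 = A/-/- → run A
t=1: L0/L1/L2 = ABDG/-/- → run A
t=2: L0/L1/L2 = ABDG/-/- → run A
t=3: L0/L1/L2 = BDGCH/-/- → run B
t=4: L0/L1/L2 = BDGCHE/-/- → run B
t=5: L0/L1/L2 = BDGCHE/-/- → run B
t=6: L0/L1/L2 = DGCHE/B/- → run D
t=7: L0/L1/L2 = DGCHE/B/- → run D
t=8: L0/L1/L2 = GCHE/B/- → run G
t=9: L0/L1/L2 = GCHE/B/- → run G
t=10: L0/L1/L2 = CHE/B/- → run C
t=11: L0/L1/L2 = CHE/B/- → run C
t=12: L0/L1/L2 = CHE/B/- → run C
t=13: L0/L1/L2 = HE/BC/- → run H
t=14: L0/L1/L2 = HE/BC/- → run H
t=15: L0/L1/L2 = HE/BC/- → run H
t=16: L0/L1/L2 = E/BCH/- → run E
t=17: L0/L1/L2 = E/BCH/- → run E
t=18: L0/L1/L2 = E/BCH/- → run E
t=19: L0/L1/L2 = -/BCHE/- → run B
t=20: L0/L1/L2 = -/BCHE/- → run B
t=21: L0/L1/L2 = -/BCHE/- → run B
t=22: L0/L1/L2 = -/BCHE/- → run B
t=23: L0/L1/L2 = -/BCHE/- → run B
t=24: L0/L1/L2 = -/CHE/- → run C
t=25: L0/L1/L2 = -/CHE/- → run C
t=26: L0/L1/L2 = -/CHE/- → run C
t=27: L0/L1/L2 = -/CHE/- → run C
t=28: L0/L1/L2 = -/CHE/- → run C
t=29: L0/L1/L2 = -/HE/- → run H
t=30: L0/L1/L2 = -/HE/- → run H
t=31: L0/L1/L2 = -/HE/- → run H
t=32: L0/L1/L2 = -/HE/- → run H
t=33: L0/L1/L2 = -/E/- → run E
t=34: L0/L1/L2 = -/E/- → run E
t=35: L0/L1/L2 = -/E/- → run E
t=36: L0/L1/L2 = -/E/- → run E
t=37: L0/L1/L2 = -/E/- → run E
t=38: (idle)
t=39: (idle)
t=40: (idle)
t=41: (idle)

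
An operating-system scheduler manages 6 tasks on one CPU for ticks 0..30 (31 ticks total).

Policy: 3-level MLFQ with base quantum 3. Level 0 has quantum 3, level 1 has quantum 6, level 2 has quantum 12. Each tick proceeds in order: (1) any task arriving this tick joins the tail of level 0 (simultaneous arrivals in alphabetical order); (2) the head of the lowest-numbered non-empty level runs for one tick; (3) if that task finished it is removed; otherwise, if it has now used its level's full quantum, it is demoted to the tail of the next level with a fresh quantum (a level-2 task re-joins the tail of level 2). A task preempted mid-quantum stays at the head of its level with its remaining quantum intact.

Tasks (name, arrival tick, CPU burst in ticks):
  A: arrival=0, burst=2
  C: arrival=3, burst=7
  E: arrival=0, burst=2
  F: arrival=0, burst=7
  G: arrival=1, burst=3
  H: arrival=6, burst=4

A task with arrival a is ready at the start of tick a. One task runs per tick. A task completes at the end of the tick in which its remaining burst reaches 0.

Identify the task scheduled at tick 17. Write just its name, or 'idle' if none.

t=0: L0/L1/L2 = AEF/-/- → run A
t=1: L0/L1/L2 = AEFG/-/- → run A
t=2: L0/L1/L2 = EFG/-/- → run E
t=3: L0/L1/L2 = EFGC/-/- → run E
t=4: L0/L1/L2 = FGC/-/- → run F
t=5: L0/L1/L2 = FGC/-/- → run F
t=6: L0/L1/L2 = FGCH/-/- → run F
t=7: L0/L1/L2 = GCH/F/- → run G
t=8: L0/L1/L2 = GCH/F/- → run G
t=9: L0/L1/L2 = GCH/F/- → run G
t=10: L0/L1/L2 = CH/F/- → run C
t=11: L0/L1/L2 = CH/F/- → run C
t=12: L0/L1/L2 = CH/F/- → run C
t=13: L0/L1/L2 = H/FC/- → run H
t=14: L0/L1/L2 = H/FC/- → run H
t=15: L0/L1/L2 = H/FC/- → run H
t=16: L0/L1/L2 = -/FCH/- → run F
t=17: L0/L1/L2 = -/FCH/- → run F
t=18: L0/L1/L2 = -/FCH/- → run F
t=19: L0/L1/L2 = -/FCH/- → run F
t=20: L0/L1/L2 = -/CH/- → run C
t=21: L0/L1/L2 = -/CH/- → run C
t=22: L0/L1/L2 = -/CH/- → run C
t=23: L0/L1/L2 = -/CH/- → run C
t=24: L0/L1/L2 = -/H/- → run H
t=25: (idle)
t=26: (idle)
t=27: (idle)
t=28: (idle)
t=29: (idle)
t=30: (idle)

running at tick 17 = F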